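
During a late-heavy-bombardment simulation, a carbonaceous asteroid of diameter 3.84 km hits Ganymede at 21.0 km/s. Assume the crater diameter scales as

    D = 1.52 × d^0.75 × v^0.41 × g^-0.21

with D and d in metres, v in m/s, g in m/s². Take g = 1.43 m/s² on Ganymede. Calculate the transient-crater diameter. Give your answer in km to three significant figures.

In SI units: d = 3840 m, v = 21000 m/s.
d^0.75 = 3840^0.75 = 487.8
v^0.41 = 21000^0.41 = 59.17
g^-0.21 = 1.43^-0.21 = 0.9276
D = 1.52 × 487.8 × 59.17 × 0.9276 = 40696 m
   = 40.70 km

D ≈ 40.7 km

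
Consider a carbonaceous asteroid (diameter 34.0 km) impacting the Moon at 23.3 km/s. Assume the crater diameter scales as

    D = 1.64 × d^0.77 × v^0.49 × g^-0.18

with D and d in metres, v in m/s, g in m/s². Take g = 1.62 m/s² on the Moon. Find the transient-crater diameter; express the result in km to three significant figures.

D ≈ 640 km

In SI units: d = 34000 m, v = 23300 m/s.
d^0.77 = 34000^0.77 = 3085
v^0.49 = 23300^0.49 = 138.0
g^-0.18 = 1.62^-0.18 = 0.9168
D = 1.64 × 3085 × 138.0 × 0.9168 = 6.401 × 10^5 m
   = 640.1 km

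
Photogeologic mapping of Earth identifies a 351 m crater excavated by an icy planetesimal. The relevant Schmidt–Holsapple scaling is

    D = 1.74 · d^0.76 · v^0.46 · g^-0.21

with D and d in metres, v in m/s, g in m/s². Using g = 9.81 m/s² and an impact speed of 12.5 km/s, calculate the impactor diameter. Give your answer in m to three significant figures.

d ≈ 6.71 m

Rearranging for d: d = [D / (1.74 · 12500^0.46 · 9.81^-0.21)]^(1/0.76).
12500^0.46 = 76.66
9.81^-0.21 = 0.6191
Denominator = 1.74 × 76.66 × 0.6191 = 82.58
D / 82.58 = 351 / 82.58 = 4.250
d = 4.250^(1/0.76) = 4.250^1.3158 = 6.712 m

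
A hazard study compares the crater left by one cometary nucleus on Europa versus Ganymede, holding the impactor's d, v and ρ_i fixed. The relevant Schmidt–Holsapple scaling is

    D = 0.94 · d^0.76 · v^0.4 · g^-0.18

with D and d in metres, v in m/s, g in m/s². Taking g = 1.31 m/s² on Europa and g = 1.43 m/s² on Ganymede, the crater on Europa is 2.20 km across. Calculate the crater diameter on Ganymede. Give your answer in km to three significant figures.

All impactor-dependent factors cancel in the ratio, leaving D_Ganymede/D_Europa = (g_Ganymede/g_Europa)^-0.18.
(1.43/1.31)^-0.18 = 1.092^-0.18 = 0.9843
D_Ganymede = 0.9843 × 2.20 km = 2.17 km

D ≈ 2.17 km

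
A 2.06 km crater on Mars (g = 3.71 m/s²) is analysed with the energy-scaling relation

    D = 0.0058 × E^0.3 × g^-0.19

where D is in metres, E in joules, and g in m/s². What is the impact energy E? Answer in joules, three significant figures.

E ≈ 7.28 × 10^18 J

Rearranging: E = [D / (0.0058 · g^-0.19)]^(1/0.3).
D = 2060 m.
g^-0.19 = 3.71^-0.19 = 0.7795
D / (0.0058 × 0.7795) = 2060 / (4.521 × 10^-3) = 4.557 × 10^5
E = (4.557 × 10^5)^3.3333 = 7.279 × 10^18 J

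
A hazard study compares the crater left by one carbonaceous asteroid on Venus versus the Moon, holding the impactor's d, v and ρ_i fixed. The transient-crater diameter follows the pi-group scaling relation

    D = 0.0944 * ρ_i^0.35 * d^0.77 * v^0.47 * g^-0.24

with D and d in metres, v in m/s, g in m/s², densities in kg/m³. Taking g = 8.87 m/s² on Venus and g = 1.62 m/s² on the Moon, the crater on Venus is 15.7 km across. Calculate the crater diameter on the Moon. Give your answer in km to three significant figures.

D ≈ 23.6 km

All impactor-dependent factors cancel in the ratio, leaving D_Moon/D_Venus = (g_Moon/g_Venus)^-0.24.
(1.62/8.87)^-0.24 = 0.1826^-0.24 = 1.504
D_Moon = 1.504 × 15.7 km = 23.6 km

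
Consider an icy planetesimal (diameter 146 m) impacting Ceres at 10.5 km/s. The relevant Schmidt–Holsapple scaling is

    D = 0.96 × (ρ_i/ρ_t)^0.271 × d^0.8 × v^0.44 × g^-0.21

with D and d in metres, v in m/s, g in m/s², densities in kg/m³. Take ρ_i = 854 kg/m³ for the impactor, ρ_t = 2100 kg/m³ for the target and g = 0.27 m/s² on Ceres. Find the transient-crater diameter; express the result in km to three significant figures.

D ≈ 3.14 km

In SI units: v = 10500 m/s.
(ρ_i/ρ_t)^0.271 = (854/2100)^0.271 = 0.7836
d^0.8 = 146^0.8 = 53.89
v^0.44 = 10500^0.44 = 58.79
g^-0.21 = 0.27^-0.21 = 1.316
D = 0.96 × 0.7836 × 53.89 × 58.79 × 1.316 = 3136 m
   = 3.136 km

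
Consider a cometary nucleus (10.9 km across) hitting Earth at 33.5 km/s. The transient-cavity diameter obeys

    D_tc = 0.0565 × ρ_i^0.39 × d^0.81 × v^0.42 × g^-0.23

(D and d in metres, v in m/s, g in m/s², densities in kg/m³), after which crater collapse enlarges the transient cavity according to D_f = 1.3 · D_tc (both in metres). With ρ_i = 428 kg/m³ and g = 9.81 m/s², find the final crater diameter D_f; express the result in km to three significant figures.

In SI: d = 10900 m, v = 33500 m/s.
ρ_i^0.39 = 428^0.39 = 10.62
d^0.81 = 10900^0.81 = 1863
v^0.42 = 33500^0.42 = 79.53
g^-0.23 = 9.81^-0.23 = 0.5914
D_tc = 0.0565 × 10.62 × 1863 × 79.53 × 0.5914 = 52580 m
D_f = 1.3 × 52580 = 68354 m
     = 68.35 km

D_f ≈ 68.4 km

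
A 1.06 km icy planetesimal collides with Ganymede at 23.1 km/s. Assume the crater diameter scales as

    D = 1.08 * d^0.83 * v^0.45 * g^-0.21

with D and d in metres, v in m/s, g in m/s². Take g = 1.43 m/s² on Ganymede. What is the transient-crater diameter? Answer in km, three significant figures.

In SI units: d = 1060 m, v = 23100 m/s.
d^0.83 = 1060^0.83 = 324.3
v^0.45 = 23100^0.45 = 91.97
g^-0.21 = 1.43^-0.21 = 0.9276
D = 1.08 × 324.3 × 91.97 × 0.9276 = 29880 m
   = 29.88 km

D ≈ 29.9 km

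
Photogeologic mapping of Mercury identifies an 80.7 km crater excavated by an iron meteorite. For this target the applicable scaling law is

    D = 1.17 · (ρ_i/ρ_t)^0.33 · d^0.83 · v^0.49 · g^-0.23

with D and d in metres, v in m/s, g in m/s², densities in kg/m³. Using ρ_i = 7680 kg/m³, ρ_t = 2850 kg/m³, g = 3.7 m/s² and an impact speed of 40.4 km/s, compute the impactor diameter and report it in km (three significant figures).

d ≈ 1.25 km

Rearranging for d: d = [D / (1.17 · (7680/2850)^0.33 · 40400^0.49 · 3.7^-0.23)]^(1/0.83).
D = 80700 m.
(7680/2850)^0.33 = 1.387
40400^0.49 = 180.8
3.7^-0.23 = 0.7401
Denominator = 1.17 × 1.387 × 180.8 × 0.7401 = 217.1
D / 217.1 = 80700 / 217.1 = 371.7
d = 371.7^(1/0.83) = 371.7^1.2048 = 1249 m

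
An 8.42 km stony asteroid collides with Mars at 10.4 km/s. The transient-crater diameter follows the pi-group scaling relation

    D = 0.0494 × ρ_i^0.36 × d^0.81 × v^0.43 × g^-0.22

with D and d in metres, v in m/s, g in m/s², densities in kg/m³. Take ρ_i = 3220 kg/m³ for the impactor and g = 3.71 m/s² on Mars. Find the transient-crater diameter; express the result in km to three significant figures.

D ≈ 54.7 km

In SI units: d = 8420 m, v = 10400 m/s.
ρ_i^0.36 = 3220^0.36 = 18.32
d^0.81 = 8420^0.81 = 1512
v^0.43 = 10400^0.43 = 53.37
g^-0.22 = 3.71^-0.22 = 0.7494
D = 0.0494 × 18.32 × 1512 × 53.37 × 0.7494 = 54729 m
   = 54.73 km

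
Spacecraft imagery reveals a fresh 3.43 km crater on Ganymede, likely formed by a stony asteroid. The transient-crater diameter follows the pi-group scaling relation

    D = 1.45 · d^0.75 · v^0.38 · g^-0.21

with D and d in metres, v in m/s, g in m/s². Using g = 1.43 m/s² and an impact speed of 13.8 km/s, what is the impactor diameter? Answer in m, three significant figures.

Rearranging for d: d = [D / (1.45 · 13800^0.38 · 1.43^-0.21)]^(1/0.75).
D = 3430 m.
13800^0.38 = 37.42
1.43^-0.21 = 0.9276
Denominator = 1.45 × 37.42 × 0.9276 = 50.33
D / 50.33 = 3430 / 50.33 = 68.15
d = 68.15^(1/0.75) = 68.15^1.3333 = 278.3 m

d ≈ 278 m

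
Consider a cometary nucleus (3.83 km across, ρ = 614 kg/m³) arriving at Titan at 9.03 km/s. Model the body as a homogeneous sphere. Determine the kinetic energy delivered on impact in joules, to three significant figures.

d = 3830 m; v = 9030 m/s.
Mass m = (π/6) ρ d³ = (π/6) × 614 × (3830)³ = 1.806 × 10^13 kg
E = ½ m v² = 0.5 × 1.806 × 10^13 × (9030)² = 7.363 × 10^20 J

E ≈ 7.36 × 10^20 J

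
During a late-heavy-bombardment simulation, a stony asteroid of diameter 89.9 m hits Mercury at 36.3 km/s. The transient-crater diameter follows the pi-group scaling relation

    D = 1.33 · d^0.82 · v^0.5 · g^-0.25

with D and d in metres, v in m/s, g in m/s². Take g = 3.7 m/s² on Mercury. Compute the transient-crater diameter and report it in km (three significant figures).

D ≈ 7.31 km

In SI units: v = 36300 m/s.
d^0.82 = 89.9^0.82 = 40.00
v^0.5 = 36300^0.5 = 190.5
g^-0.25 = 3.7^-0.25 = 0.7210
D = 1.33 × 40.00 × 190.5 × 0.7210 = 7307 m
   = 7.307 km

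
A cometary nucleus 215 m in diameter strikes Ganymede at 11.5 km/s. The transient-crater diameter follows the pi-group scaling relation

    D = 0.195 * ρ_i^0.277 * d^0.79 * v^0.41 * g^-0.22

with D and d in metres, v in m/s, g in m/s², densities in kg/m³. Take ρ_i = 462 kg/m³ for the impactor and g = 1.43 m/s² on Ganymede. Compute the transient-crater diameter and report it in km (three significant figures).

In SI units: v = 11500 m/s.
ρ_i^0.277 = 462^0.277 = 5.471
d^0.79 = 215^0.79 = 69.60
v^0.41 = 11500^0.41 = 46.23
g^-0.22 = 1.43^-0.22 = 0.9243
D = 0.195 × 5.471 × 69.60 × 46.23 × 0.9243 = 3173 m
   = 3.173 km

D ≈ 3.17 km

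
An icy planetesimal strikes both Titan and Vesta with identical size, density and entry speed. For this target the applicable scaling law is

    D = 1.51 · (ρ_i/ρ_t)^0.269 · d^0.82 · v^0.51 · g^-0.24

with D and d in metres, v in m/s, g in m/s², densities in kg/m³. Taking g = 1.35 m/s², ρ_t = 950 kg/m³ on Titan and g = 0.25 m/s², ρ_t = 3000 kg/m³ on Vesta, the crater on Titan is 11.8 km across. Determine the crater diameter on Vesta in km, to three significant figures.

D ≈ 13.0 km

The impactor-only factors (d, v, ρ_i) cancel in the ratio, leaving D_Vesta/D_Titan = (g_Vesta/g_Titan)^-0.24 · (ρ_t,Titan/ρ_t,Vesta)^0.269.
(0.25/1.35)^-0.24 = 0.1852^-0.24 = 1.499
(950/3000)^0.269 = 0.3167^0.269 = 0.7340
Ratio = 1.499 × 0.7340 = 1.100
D_Vesta = 1.100 × 11.8 km = 13.0 km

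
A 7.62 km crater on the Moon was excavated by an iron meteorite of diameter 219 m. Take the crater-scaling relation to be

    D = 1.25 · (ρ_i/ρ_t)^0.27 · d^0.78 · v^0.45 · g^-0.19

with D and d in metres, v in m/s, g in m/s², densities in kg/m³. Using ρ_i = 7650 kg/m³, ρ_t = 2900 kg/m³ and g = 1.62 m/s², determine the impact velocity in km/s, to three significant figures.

Rearranging for v: v = [D / (1.25 · (7650/2900)^0.27 · 219^0.78 · 1.62^-0.19)]^(1/0.45).
D = 7620 m.
(7650/2900)^0.27 = 1.299
219^0.78 = 66.92
1.62^-0.19 = 0.9124
Denominator = 1.25 × 1.299 × 66.92 × 0.9124 = 99.14
D / 99.14 = 7620 / 99.14 = 76.86
v = 76.86^(1/0.45) = 76.86^2.2222 = 15503 m/s

v ≈ 15.5 km/s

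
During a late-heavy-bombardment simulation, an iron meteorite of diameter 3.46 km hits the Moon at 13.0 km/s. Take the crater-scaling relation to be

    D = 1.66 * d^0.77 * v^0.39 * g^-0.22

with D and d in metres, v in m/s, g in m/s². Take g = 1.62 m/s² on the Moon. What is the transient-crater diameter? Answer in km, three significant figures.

D ≈ 31.9 km

In SI units: d = 3460 m, v = 13000 m/s.
d^0.77 = 3460^0.77 = 531.0
v^0.39 = 13000^0.39 = 40.22
g^-0.22 = 1.62^-0.22 = 0.8993
D = 1.66 × 531.0 × 40.22 × 0.8993 = 31882 m
   = 31.88 km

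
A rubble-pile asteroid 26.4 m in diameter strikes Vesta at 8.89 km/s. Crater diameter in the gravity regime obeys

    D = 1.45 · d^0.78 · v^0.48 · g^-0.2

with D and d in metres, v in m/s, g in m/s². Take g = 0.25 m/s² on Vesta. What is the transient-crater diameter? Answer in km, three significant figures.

In SI units: v = 8890 m/s.
d^0.78 = 26.4^0.78 = 12.85
v^0.48 = 8890^0.48 = 78.61
g^-0.2 = 0.25^-0.2 = 1.320
D = 1.45 × 12.85 × 78.61 × 1.320 = 1933 m
   = 1.933 km

D ≈ 1.93 km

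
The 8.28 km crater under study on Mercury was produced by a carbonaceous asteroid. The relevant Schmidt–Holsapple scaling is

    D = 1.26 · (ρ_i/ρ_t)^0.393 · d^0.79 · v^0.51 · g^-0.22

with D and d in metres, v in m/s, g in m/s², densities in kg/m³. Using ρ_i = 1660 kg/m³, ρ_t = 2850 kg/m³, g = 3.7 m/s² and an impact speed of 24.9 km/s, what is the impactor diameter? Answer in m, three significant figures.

d ≈ 186 m

Rearranging for d: d = [D / (1.26 · (1660/2850)^0.393 · 24900^0.51 · 3.7^-0.22)]^(1/0.79).
D = 8280 m.
(1660/2850)^0.393 = 0.8086
24900^0.51 = 174.6
3.7^-0.22 = 0.7499
Denominator = 1.26 × 0.8086 × 174.6 × 0.7499 = 133.4
D / 133.4 = 8280 / 133.4 = 62.07
d = 62.07^(1/0.79) = 62.07^1.2658 = 186.0 m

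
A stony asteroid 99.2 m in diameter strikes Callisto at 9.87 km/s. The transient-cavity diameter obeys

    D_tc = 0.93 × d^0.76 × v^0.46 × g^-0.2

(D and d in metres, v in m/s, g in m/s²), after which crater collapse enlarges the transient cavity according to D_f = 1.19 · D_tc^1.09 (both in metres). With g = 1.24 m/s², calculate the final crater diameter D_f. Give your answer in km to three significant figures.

D_f ≈ 4.76 km

v = 9870 m/s.
d^0.76 = 99.2^0.76 = 32.91
v^0.46 = 9870^0.46 = 68.77
g^-0.2 = 1.24^-0.2 = 0.9579
D_tc = 0.93 × 32.91 × 68.77 × 0.9579 = 2016 m
D_f = 1.19 × (2016)^1.09 = 4758 m
     = 4.758 km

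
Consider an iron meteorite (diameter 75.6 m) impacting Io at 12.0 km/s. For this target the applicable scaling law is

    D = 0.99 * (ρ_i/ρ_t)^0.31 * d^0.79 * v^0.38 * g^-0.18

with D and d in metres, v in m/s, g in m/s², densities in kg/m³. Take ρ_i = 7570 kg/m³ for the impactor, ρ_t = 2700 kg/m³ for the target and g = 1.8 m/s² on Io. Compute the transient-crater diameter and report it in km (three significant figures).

D ≈ 1.33 km

In SI units: v = 12000 m/s.
(ρ_i/ρ_t)^0.31 = (7570/2700)^0.31 = 1.377
d^0.79 = 75.6^0.79 = 30.48
v^0.38 = 12000^0.38 = 35.49
g^-0.18 = 1.8^-0.18 = 0.8996
D = 0.99 × 1.377 × 30.48 × 35.49 × 0.8996 = 1327 m
   = 1.327 km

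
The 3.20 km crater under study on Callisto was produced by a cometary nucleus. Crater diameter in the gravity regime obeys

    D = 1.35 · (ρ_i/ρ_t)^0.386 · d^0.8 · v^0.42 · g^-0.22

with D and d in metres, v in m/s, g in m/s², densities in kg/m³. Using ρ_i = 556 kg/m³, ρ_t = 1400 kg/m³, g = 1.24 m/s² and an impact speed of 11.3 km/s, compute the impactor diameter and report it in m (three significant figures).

d ≈ 204 m

Rearranging for d: d = [D / (1.35 · (556/1400)^0.386 · 11300^0.42 · 1.24^-0.22)]^(1/0.8).
D = 3200 m.
(556/1400)^0.386 = 0.7002
11300^0.42 = 50.38
1.24^-0.22 = 0.9538
Denominator = 1.35 × 0.7002 × 50.38 × 0.9538 = 45.42
D / 45.42 = 3200 / 45.42 = 70.45
d = 70.45^(1/0.8) = 70.45^1.25 = 204.1 m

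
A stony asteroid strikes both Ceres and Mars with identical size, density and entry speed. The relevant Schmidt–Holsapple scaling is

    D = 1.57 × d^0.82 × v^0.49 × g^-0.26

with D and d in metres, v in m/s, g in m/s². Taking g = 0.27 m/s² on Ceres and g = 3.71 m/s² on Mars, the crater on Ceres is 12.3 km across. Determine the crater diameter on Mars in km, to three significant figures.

All impactor-dependent factors cancel in the ratio, leaving D_Mars/D_Ceres = (g_Mars/g_Ceres)^-0.26.
(3.71/0.27)^-0.26 = 13.74^-0.26 = 0.5060
D_Mars = 0.5060 × 12.3 km = 6.22 km

D ≈ 6.22 km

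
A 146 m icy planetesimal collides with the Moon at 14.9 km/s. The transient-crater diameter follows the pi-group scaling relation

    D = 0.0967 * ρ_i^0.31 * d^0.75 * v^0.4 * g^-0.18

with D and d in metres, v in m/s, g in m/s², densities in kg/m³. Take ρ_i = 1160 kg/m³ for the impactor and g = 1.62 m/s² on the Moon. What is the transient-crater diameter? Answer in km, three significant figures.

In SI units: v = 14900 m/s.
ρ_i^0.31 = 1160^0.31 = 8.912
d^0.75 = 146^0.75 = 42.00
v^0.4 = 14900^0.4 = 46.70
g^-0.18 = 1.62^-0.18 = 0.9168
D = 0.0967 × 8.912 × 42.00 × 46.70 × 0.9168 = 1550 m
   = 1.550 km

D ≈ 1.55 km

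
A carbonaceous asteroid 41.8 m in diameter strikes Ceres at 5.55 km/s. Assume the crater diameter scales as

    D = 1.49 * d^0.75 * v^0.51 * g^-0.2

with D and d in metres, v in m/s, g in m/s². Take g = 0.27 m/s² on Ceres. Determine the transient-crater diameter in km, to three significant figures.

D ≈ 2.58 km

In SI units: v = 5550 m/s.
d^0.75 = 41.8^0.75 = 16.44
v^0.51 = 5550^0.51 = 81.21
g^-0.2 = 0.27^-0.2 = 1.299
D = 1.49 × 16.44 × 81.21 × 1.299 = 2584 m
   = 2.584 km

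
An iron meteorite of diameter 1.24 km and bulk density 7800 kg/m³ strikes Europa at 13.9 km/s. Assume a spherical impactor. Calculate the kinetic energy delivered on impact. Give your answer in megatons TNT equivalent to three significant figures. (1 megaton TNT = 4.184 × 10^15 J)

d = 1240 m; v = 13900 m/s.
Mass m = (π/6) ρ d³ = (π/6) × 7800 × (1240)³ = 7.787 × 10^12 kg
E = ½ m v² = 0.5 × 7.787 × 10^12 × (13900)² = 7.523 × 10^20 J
   = 7.523 × 10^20 / 4.184×10^15 = 1.798 × 10^5 Mt

E ≈ 1.80 × 10^5 Mt TNT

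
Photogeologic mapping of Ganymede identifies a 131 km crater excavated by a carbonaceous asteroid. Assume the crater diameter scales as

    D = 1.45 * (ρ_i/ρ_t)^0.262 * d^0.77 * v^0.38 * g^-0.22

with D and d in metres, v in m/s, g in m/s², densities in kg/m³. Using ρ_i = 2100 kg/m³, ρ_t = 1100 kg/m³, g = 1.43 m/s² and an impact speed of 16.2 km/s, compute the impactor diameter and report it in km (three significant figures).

d ≈ 20.3 km

Rearranging for d: d = [D / (1.45 · (2100/1100)^0.262 · 16200^0.38 · 1.43^-0.22)]^(1/0.77).
D = 131000 m.
(2100/1100)^0.262 = 1.185
16200^0.38 = 39.78
1.43^-0.22 = 0.9243
Denominator = 1.45 × 1.185 × 39.78 × 0.9243 = 63.18
D / 63.18 = 131000 / 63.18 = 2073
d = 2073^(1/0.77) = 2073^1.2987 = 20289 m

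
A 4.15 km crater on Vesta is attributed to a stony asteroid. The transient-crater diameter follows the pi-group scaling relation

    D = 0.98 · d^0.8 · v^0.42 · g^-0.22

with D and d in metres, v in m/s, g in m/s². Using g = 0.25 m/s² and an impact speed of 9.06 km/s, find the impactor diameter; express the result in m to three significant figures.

d ≈ 195 m

Rearranging for d: d = [D / (0.98 · 9060^0.42 · 0.25^-0.22)]^(1/0.8).
D = 4150 m.
9060^0.42 = 45.92
0.25^-0.22 = 1.357
Denominator = 0.98 × 45.92 × 1.357 = 61.07
D / 61.07 = 4150 / 61.07 = 67.95
d = 67.95^(1/0.8) = 67.95^1.25 = 195.1 m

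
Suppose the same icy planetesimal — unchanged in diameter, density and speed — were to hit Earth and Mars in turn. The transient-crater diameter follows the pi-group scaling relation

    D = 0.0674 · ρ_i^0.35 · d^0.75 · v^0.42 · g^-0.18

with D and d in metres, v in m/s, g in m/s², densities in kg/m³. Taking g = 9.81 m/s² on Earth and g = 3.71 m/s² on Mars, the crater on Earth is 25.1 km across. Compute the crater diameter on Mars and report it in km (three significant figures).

All impactor-dependent factors cancel in the ratio, leaving D_Mars/D_Earth = (g_Mars/g_Earth)^-0.18.
(3.71/9.81)^-0.18 = 0.3782^-0.18 = 1.191
D_Mars = 1.191 × 25.1 km = 29.9 km

D ≈ 29.9 km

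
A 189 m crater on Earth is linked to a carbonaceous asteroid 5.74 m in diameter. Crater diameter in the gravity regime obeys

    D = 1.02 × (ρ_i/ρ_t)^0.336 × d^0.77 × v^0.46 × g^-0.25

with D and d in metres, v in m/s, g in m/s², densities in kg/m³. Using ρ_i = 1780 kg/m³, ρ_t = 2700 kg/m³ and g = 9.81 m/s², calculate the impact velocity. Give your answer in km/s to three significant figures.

Rearranging for v: v = [D / (1.02 · (1780/2700)^0.336 · 5.74^0.77 · 9.81^-0.25)]^(1/0.46).
(1780/2700)^0.336 = 0.8694
5.74^0.77 = 3.840
9.81^-0.25 = 0.5650
Denominator = 1.02 × 0.8694 × 3.840 × 0.5650 = 1.924
D / 1.924 = 189 / 1.924 = 98.23
v = 98.23^(1/0.46) = 98.23^2.1739 = 21426 m/s

v ≈ 21.4 km/s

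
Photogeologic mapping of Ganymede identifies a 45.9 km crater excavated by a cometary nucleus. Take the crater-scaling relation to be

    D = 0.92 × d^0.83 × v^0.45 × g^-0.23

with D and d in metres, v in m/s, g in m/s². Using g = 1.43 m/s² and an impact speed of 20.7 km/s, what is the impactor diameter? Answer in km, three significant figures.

d ≈ 2.31 km

Rearranging for d: d = [D / (0.92 · 20700^0.45 · 1.43^-0.23)]^(1/0.83).
D = 45900 m.
20700^0.45 = 87.54
1.43^-0.23 = 0.9210
Denominator = 0.92 × 87.54 × 0.9210 = 74.17
D / 74.17 = 45900 / 74.17 = 618.8
d = 618.8^(1/0.83) = 618.8^1.2048 = 2308 m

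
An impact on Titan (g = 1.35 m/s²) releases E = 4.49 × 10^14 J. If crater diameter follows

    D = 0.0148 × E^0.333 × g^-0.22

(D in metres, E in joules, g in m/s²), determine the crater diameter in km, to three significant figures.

E^0.333 = (4.49 × 10^14)^0.333 = 7.572 × 10^4
g^-0.22 = 1.35^-0.22 = 0.9361
D = 0.0148 × 7.572 × 10^4 × 0.9361 = 1049 m
   = 1.049 km

D ≈ 1.05 km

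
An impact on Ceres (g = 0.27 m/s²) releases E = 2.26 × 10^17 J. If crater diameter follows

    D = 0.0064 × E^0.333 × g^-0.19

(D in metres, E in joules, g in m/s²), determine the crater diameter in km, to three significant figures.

E^0.333 = (2.26 × 10^17)^0.333 = 6.011 × 10^5
g^-0.19 = 0.27^-0.19 = 1.282
D = 0.0064 × 6.011 × 10^5 × 1.282 = 4932 m
   = 4.932 km

D ≈ 4.93 km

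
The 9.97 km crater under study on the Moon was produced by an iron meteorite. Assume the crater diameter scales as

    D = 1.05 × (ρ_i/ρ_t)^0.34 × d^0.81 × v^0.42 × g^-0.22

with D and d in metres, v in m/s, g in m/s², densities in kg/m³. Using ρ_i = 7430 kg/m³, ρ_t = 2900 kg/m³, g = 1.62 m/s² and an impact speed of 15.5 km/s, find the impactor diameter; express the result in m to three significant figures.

d ≈ 420 m

Rearranging for d: d = [D / (1.05 · (7430/2900)^0.34 · 15500^0.42 · 1.62^-0.22)]^(1/0.81).
D = 9970 m.
(7430/2900)^0.34 = 1.377
15500^0.42 = 57.54
1.62^-0.22 = 0.8993
Denominator = 1.05 × 1.377 × 57.54 × 0.8993 = 74.82
D / 74.82 = 9970 / 74.82 = 133.3
d = 133.3^(1/0.81) = 133.3^1.2346 = 420.1 m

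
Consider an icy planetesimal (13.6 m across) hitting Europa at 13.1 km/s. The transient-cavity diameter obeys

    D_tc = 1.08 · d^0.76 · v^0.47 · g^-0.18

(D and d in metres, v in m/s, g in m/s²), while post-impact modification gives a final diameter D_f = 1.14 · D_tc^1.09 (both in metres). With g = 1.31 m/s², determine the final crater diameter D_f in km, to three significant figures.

v = 13100 m/s.
d^0.76 = 13.6^0.76 = 7.269
v^0.47 = 13100^0.47 = 86.12
g^-0.18 = 1.31^-0.18 = 0.9526
D_tc = 1.08 × 7.269 × 86.12 × 0.9526 = 644.0 m
D_f = 1.14 × (644.0)^1.09 = 1314 m
     = 1.314 km

D_f ≈ 1.31 km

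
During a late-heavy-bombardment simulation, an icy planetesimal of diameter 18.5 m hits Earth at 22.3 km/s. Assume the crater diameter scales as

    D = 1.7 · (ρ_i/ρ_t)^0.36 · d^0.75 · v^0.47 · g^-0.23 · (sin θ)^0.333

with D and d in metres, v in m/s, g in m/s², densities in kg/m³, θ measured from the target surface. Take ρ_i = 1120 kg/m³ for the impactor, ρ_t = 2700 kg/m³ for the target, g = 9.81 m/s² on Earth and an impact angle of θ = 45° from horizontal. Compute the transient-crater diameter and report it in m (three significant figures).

D ≈ 644 m

In SI units: v = 22300 m/s.
(ρ_i/ρ_t)^0.36 = (1120/2700)^0.36 = 0.7285
d^0.75 = 18.5^0.75 = 8.920
v^0.47 = 22300^0.47 = 110.6
g^-0.23 = 9.81^-0.23 = 0.5914
(sin 45°)^0.333 = 0.7071^0.333 = 0.8910
D = 1.7 × 0.7285 × 8.920 × 110.6 × 0.5914 × 0.8910 = 643.8 m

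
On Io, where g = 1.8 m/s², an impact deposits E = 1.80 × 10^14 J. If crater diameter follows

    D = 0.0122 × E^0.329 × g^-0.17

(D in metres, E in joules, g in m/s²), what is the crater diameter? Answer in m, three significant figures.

D ≈ 541 m

E^0.329 = (1.80 × 10^14)^0.329 = 4.898 × 10^4
g^-0.17 = 1.8^-0.17 = 0.9049
D = 0.0122 × 4.898 × 10^4 × 0.9049 = 540.7 m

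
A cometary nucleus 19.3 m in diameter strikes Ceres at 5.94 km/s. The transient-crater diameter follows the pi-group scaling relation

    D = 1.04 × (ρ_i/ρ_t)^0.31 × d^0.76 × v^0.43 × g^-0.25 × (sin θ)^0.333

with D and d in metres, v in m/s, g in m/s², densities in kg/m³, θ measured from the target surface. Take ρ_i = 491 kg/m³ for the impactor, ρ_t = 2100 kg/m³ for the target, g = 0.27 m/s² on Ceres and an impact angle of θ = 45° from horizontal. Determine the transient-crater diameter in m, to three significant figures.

D ≈ 326 m

In SI units: v = 5940 m/s.
(ρ_i/ρ_t)^0.31 = (491/2100)^0.31 = 0.6373
d^0.76 = 19.3^0.76 = 9.485
v^0.43 = 5940^0.43 = 41.95
g^-0.25 = 0.27^-0.25 = 1.387
(sin 45°)^0.333 = 0.7071^0.333 = 0.8910
D = 1.04 × 0.6373 × 9.485 × 41.95 × 1.387 × 0.8910 = 325.9 m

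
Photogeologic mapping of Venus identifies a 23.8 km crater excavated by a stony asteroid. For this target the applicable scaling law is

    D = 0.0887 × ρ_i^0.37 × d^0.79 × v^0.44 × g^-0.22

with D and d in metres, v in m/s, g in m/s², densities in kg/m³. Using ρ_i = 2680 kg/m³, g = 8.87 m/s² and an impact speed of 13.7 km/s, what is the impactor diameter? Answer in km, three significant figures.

Rearranging for d: d = [D / (0.0887 · 2680^0.37 · 13700^0.44 · 8.87^-0.22)]^(1/0.79).
D = 23800 m.
2680^0.37 = 18.55
13700^0.44 = 66.09
8.87^-0.22 = 0.6187
Denominator = 0.0887 × 18.55 × 66.09 × 0.6187 = 67.28
D / 67.28 = 23800 / 67.28 = 353.7
d = 353.7^(1/0.79) = 353.7^1.2658 = 1683 m

d ≈ 1.68 km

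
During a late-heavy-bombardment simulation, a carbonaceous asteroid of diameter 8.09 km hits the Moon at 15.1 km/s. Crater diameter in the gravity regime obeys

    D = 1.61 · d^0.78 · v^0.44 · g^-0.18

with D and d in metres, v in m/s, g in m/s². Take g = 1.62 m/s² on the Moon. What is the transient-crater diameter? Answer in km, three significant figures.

D ≈ 114 km

In SI units: d = 8090 m, v = 15100 m/s.
d^0.78 = 8090^0.78 = 1117
v^0.44 = 15100^0.44 = 68.98
g^-0.18 = 1.62^-0.18 = 0.9168
D = 1.61 × 1117 × 68.98 × 0.9168 = 1.137 × 10^5 m
   = 113.7 km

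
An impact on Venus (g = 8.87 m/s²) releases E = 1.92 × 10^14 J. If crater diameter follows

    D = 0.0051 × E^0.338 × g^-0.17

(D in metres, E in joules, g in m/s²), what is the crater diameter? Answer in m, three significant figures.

D ≈ 237 m

E^0.338 = (1.92 × 10^14)^0.338 = 6.726 × 10^4
g^-0.17 = 8.87^-0.17 = 0.6900
D = 0.0051 × 6.726 × 10^4 × 0.6900 = 236.7 m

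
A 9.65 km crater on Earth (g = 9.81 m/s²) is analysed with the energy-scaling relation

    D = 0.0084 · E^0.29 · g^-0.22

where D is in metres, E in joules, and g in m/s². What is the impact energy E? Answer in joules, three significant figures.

Rearranging: E = [D / (0.0084 · g^-0.22)]^(1/0.29).
D = 9650 m.
g^-0.22 = 9.81^-0.22 = 0.6051
D / (0.0084 × 0.6051) = 9650 / (5.083 × 10^-3) = 1.898 × 10^6
E = (1.898 × 10^6)^3.4483 = 4.461 × 10^21 J

E ≈ 4.46 × 10^21 J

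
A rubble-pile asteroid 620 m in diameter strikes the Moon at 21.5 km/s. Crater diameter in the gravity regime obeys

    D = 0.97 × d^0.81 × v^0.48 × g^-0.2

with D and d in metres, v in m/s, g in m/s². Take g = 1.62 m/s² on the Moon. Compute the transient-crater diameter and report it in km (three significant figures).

In SI units: v = 21500 m/s.
d^0.81 = 620^0.81 = 182.7
v^0.48 = 21500^0.48 = 120.1
g^-0.2 = 1.62^-0.2 = 0.9080
D = 0.97 × 182.7 × 120.1 × 0.9080 = 19326 m
   = 19.33 km

D ≈ 19.3 km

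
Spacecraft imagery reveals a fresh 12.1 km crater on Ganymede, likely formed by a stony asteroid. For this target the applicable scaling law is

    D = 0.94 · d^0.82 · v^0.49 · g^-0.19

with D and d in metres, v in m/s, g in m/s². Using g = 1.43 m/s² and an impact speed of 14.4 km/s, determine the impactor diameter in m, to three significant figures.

Rearranging for d: d = [D / (0.94 · 14400^0.49 · 1.43^-0.19)]^(1/0.82).
D = 12100 m.
14400^0.49 = 109.0
1.43^-0.19 = 0.9343
Denominator = 0.94 × 109.0 × 0.9343 = 95.73
D / 95.73 = 12100 / 95.73 = 126.4
d = 126.4^(1/0.82) = 126.4^1.2195 = 365.7 m

d ≈ 366 m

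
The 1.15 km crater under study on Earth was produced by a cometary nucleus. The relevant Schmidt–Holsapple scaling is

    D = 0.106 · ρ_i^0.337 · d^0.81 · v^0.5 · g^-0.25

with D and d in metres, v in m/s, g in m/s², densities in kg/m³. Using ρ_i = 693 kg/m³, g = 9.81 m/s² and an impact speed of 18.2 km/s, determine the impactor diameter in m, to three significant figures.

d ≈ 30.0 m

Rearranging for d: d = [D / (0.106 · 693^0.337 · 18200^0.5 · 9.81^-0.25)]^(1/0.81).
D = 1150 m.
693^0.337 = 9.064
18200^0.5 = 134.9
9.81^-0.25 = 0.5650
Denominator = 0.106 × 9.064 × 134.9 × 0.5650 = 73.23
D / 73.23 = 1150 / 73.23 = 15.70
d = 15.70^(1/0.81) = 15.70^1.2346 = 29.95 m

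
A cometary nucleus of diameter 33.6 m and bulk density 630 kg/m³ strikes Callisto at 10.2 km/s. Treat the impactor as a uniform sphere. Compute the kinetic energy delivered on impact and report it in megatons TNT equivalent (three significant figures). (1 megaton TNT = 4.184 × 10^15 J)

E ≈ 0.156 Mt TNT

v = 10200 m/s.
Mass m = (π/6) ρ d³ = (π/6) × 630 × (33.6)³ = 1.251 × 10^7 kg
E = ½ m v² = 0.5 × 1.251 × 10^7 × (10200)² = 6.508 × 10^14 J
   = 6.508 × 10^14 / 4.184×10^15 = 0.1555 Mt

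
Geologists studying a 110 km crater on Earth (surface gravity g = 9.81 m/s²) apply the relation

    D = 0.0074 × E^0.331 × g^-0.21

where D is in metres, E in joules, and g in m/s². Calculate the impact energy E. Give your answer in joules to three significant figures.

Rearranging: E = [D / (0.0074 · g^-0.21)]^(1/0.331).
D = 110000 m.
g^-0.21 = 9.81^-0.21 = 0.6191
D / (0.0074 × 0.6191) = 110000 / (4.581 × 10^-3) = 2.401 × 10^7
E = (2.401 × 10^7)^3.0211 = 1.981 × 10^22 J

E ≈ 1.98 × 10^22 J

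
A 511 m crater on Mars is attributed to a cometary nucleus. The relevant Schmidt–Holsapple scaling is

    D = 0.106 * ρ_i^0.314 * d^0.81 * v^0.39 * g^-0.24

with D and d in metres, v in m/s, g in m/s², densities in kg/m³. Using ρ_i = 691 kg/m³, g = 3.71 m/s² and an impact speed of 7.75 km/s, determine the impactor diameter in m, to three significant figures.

Rearranging for d: d = [D / (0.106 · 691^0.314 · 7750^0.39 · 3.71^-0.24)]^(1/0.81).
691^0.314 = 7.791
7750^0.39 = 32.87
3.71^-0.24 = 0.7300
Denominator = 0.106 × 7.791 × 32.87 × 0.7300 = 19.82
D / 19.82 = 511 / 19.82 = 25.78
d = 25.78^(1/0.81) = 25.78^1.2346 = 55.25 m

d ≈ 55.3 m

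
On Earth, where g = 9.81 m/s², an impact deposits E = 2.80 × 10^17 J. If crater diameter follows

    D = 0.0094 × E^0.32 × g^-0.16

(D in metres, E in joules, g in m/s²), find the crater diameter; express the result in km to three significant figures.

D ≈ 2.50 km

E^0.32 = (2.80 × 10^17)^0.32 = 3.829 × 10^5
g^-0.16 = 9.81^-0.16 = 0.6940
D = 0.0094 × 3.829 × 10^5 × 0.6940 = 2498 m
   = 2.498 km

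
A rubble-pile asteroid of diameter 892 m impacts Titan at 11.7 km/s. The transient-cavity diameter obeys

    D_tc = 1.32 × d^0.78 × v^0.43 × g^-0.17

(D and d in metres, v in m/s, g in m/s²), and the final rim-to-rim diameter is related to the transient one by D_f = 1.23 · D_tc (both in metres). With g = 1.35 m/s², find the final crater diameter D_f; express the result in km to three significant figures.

v = 11700 m/s.
d^0.78 = 892^0.78 = 200.1
v^0.43 = 11700^0.43 = 56.15
g^-0.17 = 1.35^-0.17 = 0.9503
D_tc = 1.32 × 200.1 × 56.15 × 0.9503 = 14090 m
D_f = 1.23 × 14090 = 17331 m
     = 17.33 km

D_f ≈ 17.3 km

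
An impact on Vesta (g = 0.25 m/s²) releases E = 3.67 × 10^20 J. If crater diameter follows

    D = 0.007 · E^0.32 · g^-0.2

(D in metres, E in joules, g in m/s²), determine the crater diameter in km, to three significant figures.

D ≈ 35.2 km

E^0.32 = (3.67 × 10^20)^0.32 = 3.808 × 10^6
g^-0.2 = 0.25^-0.2 = 1.320
D = 0.007 × 3.808 × 10^6 × 1.320 = 35186 m
   = 35.19 km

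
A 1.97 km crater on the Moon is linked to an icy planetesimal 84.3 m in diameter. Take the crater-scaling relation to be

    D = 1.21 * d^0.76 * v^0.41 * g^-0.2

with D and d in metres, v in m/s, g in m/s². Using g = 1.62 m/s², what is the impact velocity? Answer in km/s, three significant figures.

Rearranging for v: v = [D / (1.21 · 84.3^0.76 · 1.62^-0.2)]^(1/0.41).
D = 1970 m.
84.3^0.76 = 29.08
1.62^-0.2 = 0.9080
Denominator = 1.21 × 29.08 × 0.9080 = 31.95
D / 31.95 = 1970 / 31.95 = 61.66
v = 61.66^(1/0.41) = 61.66^2.439 = 23218 m/s

v ≈ 23.2 km/s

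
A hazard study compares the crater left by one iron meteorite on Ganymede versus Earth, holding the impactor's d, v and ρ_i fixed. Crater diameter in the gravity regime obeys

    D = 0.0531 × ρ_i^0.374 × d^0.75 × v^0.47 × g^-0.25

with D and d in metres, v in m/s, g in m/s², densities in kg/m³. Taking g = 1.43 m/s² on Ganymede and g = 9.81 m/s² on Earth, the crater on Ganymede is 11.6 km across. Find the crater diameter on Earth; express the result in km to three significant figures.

D ≈ 7.17 km

All impactor-dependent factors cancel in the ratio, leaving D_Earth/D_Ganymede = (g_Earth/g_Ganymede)^-0.25.
(9.81/1.43)^-0.25 = 6.860^-0.25 = 0.6179
D_Earth = 0.6179 × 11.6 km = 7.17 km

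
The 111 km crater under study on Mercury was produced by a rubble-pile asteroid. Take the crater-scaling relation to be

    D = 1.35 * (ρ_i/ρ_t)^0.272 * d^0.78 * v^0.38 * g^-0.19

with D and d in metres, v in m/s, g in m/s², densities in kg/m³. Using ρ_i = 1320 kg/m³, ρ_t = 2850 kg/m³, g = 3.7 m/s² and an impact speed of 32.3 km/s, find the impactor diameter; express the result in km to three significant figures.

Rearranging for d: d = [D / (1.35 · (1320/2850)^0.272 · 32300^0.38 · 3.7^-0.19)]^(1/0.78).
D = 111000 m.
(1320/2850)^0.272 = 0.8111
32300^0.38 = 51.70
3.7^-0.19 = 0.7799
Denominator = 1.35 × 0.8111 × 51.70 × 0.7799 = 44.15
D / 44.15 = 111000 / 44.15 = 2514
d = 2514^(1/0.78) = 2514^1.2821 = 22888 m

d ≈ 22.9 km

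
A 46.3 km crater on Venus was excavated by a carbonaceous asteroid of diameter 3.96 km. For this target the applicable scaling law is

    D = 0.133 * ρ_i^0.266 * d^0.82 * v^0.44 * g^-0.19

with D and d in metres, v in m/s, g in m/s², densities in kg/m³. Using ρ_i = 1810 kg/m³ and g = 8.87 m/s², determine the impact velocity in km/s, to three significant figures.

v ≈ 21.4 km/s

Rearranging for v: v = [D / (0.133 · 1810^0.266 · 3960^0.82 · 8.87^-0.19)]^(1/0.44).
D = 46300 m.
1810^0.266 = 7.354
3960^0.82 = 891.5
8.87^-0.19 = 0.6605
Denominator = 0.133 × 7.354 × 891.5 × 0.6605 = 575.9
D / 575.9 = 46300 / 575.9 = 80.40
v = 80.40^(1/0.44) = 80.40^2.2727 = 21383 m/s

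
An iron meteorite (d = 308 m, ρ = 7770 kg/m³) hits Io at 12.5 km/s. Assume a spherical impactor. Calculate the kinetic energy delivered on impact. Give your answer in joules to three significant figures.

v = 12500 m/s.
Mass m = (π/6) ρ d³ = (π/6) × 7770 × (308)³ = 1.189 × 10^11 kg
E = ½ m v² = 0.5 × 1.189 × 10^11 × (12500)² = 9.289 × 10^18 J

E ≈ 9.29 × 10^18 J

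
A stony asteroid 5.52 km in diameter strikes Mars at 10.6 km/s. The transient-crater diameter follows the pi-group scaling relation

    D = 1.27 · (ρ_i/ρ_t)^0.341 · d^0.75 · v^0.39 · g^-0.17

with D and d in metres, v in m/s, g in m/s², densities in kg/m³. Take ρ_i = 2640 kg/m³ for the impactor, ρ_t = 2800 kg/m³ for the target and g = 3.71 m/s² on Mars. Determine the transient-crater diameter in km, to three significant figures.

D ≈ 23.7 km

In SI units: d = 5520 m, v = 10600 m/s.
(ρ_i/ρ_t)^0.341 = (2640/2800)^0.341 = 0.9801
d^0.75 = 5520^0.75 = 640.4
v^0.39 = 10600^0.39 = 37.14
g^-0.17 = 3.71^-0.17 = 0.8002
D = 1.27 × 0.9801 × 640.4 × 37.14 × 0.8002 = 23690 m
   = 23.69 km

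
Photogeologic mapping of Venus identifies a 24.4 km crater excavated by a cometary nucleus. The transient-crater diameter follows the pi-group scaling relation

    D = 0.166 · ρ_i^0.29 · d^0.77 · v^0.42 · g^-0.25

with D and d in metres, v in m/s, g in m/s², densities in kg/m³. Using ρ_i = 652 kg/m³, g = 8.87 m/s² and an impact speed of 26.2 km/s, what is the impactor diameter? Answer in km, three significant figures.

Rearranging for d: d = [D / (0.166 · 652^0.29 · 26200^0.42 · 8.87^-0.25)]^(1/0.77).
D = 24400 m.
652^0.29 = 6.548
26200^0.42 = 71.73
8.87^-0.25 = 0.5795
Denominator = 0.166 × 6.548 × 71.73 × 0.5795 = 45.18
D / 45.18 = 24400 / 45.18 = 540.1
d = 540.1^(1/0.77) = 540.1^1.2987 = 3537 m

d ≈ 3.54 km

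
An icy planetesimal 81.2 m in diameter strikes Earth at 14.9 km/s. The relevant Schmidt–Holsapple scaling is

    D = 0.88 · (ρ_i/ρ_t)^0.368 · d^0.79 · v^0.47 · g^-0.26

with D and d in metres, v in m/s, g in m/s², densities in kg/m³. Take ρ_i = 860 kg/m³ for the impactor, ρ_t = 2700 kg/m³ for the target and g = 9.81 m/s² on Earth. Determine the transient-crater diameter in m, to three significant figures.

D ≈ 941 m

In SI units: v = 14900 m/s.
(ρ_i/ρ_t)^0.368 = (860/2700)^0.368 = 0.6564
d^0.79 = 81.2^0.79 = 32.25
v^0.47 = 14900^0.47 = 91.50
g^-0.26 = 9.81^-0.26 = 0.5523
D = 0.88 × 0.6564 × 32.25 × 91.50 × 0.5523 = 941.4 m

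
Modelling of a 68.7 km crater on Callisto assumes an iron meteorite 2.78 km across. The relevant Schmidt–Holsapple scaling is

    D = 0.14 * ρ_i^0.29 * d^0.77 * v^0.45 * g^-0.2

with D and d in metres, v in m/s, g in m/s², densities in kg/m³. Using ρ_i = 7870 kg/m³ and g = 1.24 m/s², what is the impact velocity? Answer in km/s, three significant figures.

Rearranging for v: v = [D / (0.14 · 7870^0.29 · 2780^0.77 · 1.24^-0.2)]^(1/0.45).
D = 68700 m.
7870^0.29 = 13.48
2780^0.77 = 448.7
1.24^-0.2 = 0.9579
Denominator = 0.14 × 13.48 × 448.7 × 0.9579 = 811.1
D / 811.1 = 68700 / 811.1 = 84.70
v = 84.70^(1/0.45) = 84.70^2.2222 = 19237 m/s

v ≈ 19.2 km/s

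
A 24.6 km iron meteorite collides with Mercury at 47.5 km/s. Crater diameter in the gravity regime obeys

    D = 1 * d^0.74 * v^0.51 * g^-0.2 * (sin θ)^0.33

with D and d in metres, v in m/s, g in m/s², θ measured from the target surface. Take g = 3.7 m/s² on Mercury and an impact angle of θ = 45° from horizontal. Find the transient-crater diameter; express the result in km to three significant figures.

D ≈ 296 km

In SI units: d = 24600 m, v = 47500 m/s.
d^0.74 = 24600^0.74 = 1775
v^0.51 = 47500^0.51 = 242.7
g^-0.2 = 3.7^-0.2 = 0.7698
(sin 45°)^0.33 = 0.7071^0.33 = 0.8919
D = 1 × 1775 × 242.7 × 0.7698 × 0.8919 = 2.958 × 10^5 m
   = 295.8 km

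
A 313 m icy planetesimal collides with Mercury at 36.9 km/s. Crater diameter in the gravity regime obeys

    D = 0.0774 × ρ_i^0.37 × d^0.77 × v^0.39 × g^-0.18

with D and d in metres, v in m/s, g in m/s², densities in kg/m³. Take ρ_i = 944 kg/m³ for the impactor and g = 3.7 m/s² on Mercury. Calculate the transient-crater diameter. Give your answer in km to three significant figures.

In SI units: v = 36900 m/s.
ρ_i^0.37 = 944^0.37 = 12.61
d^0.77 = 313^0.77 = 83.48
v^0.39 = 36900^0.39 = 60.41
g^-0.18 = 3.7^-0.18 = 0.7902
D = 0.0774 × 12.61 × 83.48 × 60.41 × 0.7902 = 3889 m
   = 3.889 km

D ≈ 3.89 km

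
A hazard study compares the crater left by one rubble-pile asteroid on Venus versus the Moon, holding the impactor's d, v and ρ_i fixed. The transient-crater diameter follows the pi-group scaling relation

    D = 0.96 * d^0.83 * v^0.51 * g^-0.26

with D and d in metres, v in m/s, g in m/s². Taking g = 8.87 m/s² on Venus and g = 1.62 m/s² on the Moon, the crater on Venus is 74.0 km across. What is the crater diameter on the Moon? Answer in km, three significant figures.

All impactor-dependent factors cancel in the ratio, leaving D_Moon/D_Venus = (g_Moon/g_Venus)^-0.26.
(1.62/8.87)^-0.26 = 0.1826^-0.26 = 1.556
D_Moon = 1.556 × 74.0 km = 115 km

D ≈ 115 km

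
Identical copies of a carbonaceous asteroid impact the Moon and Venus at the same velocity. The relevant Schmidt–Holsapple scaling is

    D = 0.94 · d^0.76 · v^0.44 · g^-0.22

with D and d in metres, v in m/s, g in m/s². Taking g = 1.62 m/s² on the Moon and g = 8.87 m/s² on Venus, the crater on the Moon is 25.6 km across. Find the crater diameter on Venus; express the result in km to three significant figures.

D ≈ 17.6 km

All impactor-dependent factors cancel in the ratio, leaving D_Venus/D_Moon = (g_Venus/g_Moon)^-0.22.
(8.87/1.62)^-0.22 = 5.475^-0.22 = 0.6879
D_Venus = 0.6879 × 25.6 km = 17.6 km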